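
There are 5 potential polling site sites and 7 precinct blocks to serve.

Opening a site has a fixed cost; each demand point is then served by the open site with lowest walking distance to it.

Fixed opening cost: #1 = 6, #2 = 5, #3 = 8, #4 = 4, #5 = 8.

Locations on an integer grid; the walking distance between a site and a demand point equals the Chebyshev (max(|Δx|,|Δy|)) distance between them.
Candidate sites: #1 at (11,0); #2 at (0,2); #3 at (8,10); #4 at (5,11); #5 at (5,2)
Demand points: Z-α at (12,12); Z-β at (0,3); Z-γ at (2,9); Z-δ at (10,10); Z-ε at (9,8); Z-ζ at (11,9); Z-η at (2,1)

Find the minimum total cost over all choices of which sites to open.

Open {#2, #3}: assign each demand point to its cheapest open site.
  Z-α→#3 4, Z-β→#2 1, Z-γ→#3 6, Z-δ→#3 2, Z-ε→#3 2, Z-ζ→#3 3, Z-η→#2 2
  walking distance 20, fixed 13 → total 33.
Compare {#2, #3, #4}: walking distance 17 + fixed 17 = 34.
Compare {#2, #4}: walking distance 28 + fixed 9 = 37.
Compare {#1, #2, #3}: walking distance 20 + fixed 19 = 39.
All other subsets cost ≥ 34. Minimum total cost: 33.

33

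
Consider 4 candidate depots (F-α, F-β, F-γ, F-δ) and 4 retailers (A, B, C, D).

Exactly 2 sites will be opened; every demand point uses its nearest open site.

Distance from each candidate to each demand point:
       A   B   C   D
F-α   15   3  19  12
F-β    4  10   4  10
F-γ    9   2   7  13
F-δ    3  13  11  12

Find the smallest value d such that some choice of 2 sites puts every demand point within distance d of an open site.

Open {F-α, F-β}.
  Farthest demand point is D at distance 10 (to F-β); all others are ≤ 10.
With {F-β, F-γ} the worst case is 10.
With {F-β, F-δ} the worst case is 10.
No size-2 selection achieves below 10.

10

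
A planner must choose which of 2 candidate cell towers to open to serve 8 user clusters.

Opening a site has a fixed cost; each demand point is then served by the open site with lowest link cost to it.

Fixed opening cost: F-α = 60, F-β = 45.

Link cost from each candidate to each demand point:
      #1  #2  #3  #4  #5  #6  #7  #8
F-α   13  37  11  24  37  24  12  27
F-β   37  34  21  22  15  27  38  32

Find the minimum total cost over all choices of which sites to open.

245

Open {F-α}: assign each demand point to its cheapest open site.
  #1→F-α 13, #2→F-α 37, #3→F-α 11, #4→F-α 24, #5→F-α 37, #6→F-α 24, #7→F-α 12, #8→F-α 27
  link cost 185, fixed 60 → total 245.
Compare {F-α, F-β}: link cost 158 + fixed 105 = 263.
Compare {F-β}: link cost 226 + fixed 45 = 271.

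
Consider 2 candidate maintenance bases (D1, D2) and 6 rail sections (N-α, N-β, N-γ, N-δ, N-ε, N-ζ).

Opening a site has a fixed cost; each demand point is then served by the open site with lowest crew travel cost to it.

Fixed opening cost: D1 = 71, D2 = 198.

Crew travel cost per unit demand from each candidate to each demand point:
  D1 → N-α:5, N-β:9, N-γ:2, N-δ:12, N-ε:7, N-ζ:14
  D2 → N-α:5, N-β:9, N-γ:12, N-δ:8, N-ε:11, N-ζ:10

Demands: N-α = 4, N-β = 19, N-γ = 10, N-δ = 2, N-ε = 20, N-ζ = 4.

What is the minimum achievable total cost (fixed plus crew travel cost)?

502

Open {D1}: assign each demand point to its cheapest open site.
  N-α→D1 4×5=20, N-β→D1 19×9=171, N-γ→D1 10×2=20, N-δ→D1 2×12=24, N-ε→D1 20×7=140, N-ζ→D1 4×14=56
  crew travel cost 431, fixed 71 → total 502.
Compare {D1, D2}: crew travel cost 407 + fixed 269 = 676.
Compare {D2}: crew travel cost 587 + fixed 198 = 785.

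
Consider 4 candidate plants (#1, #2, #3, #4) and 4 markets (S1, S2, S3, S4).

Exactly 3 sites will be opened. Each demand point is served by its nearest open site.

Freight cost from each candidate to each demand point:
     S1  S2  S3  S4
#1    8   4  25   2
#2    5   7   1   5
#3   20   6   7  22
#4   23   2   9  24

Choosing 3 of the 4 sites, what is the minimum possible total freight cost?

10

Open {#1, #2, #4}.
  S1→#2 5, S2→#4 2, S3→#2 1, S4→#1 2  ⇒ total 10.
Compare {#1, #2, #3}: total 12.
Compare {#2, #3, #4}: total 13.
No size-3 selection does better; minimum is 10.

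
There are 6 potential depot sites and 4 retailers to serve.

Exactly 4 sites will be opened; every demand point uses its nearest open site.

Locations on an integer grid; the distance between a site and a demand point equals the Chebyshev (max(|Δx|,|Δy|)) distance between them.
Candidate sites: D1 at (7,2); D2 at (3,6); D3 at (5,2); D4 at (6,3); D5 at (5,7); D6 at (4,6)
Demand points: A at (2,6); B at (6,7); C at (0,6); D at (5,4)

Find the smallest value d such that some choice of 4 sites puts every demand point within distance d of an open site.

3

Open {D1, D2, D3, D4}.
  Farthest demand point is B at distance 3 (to D2); all others are ≤ 3.
With {D1, D2, D3, D5} the worst case is 3.
With {D1, D2, D3, D6} the worst case is 3.
No size-4 selection achieves below 3.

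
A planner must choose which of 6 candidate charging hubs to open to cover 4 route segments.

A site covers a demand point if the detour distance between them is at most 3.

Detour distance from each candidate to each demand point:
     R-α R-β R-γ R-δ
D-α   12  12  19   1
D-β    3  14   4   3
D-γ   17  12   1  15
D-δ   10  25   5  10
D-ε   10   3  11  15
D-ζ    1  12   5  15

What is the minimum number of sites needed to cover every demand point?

3

Coverage sets (demand points within 3 of each site):
  D-α: {R-δ}
  D-β: {R-α, R-δ}
  D-γ: {R-γ}
  D-δ: {}
  D-ε: {R-β}
  D-ζ: {R-α}
No 2 sites suffice: every size-2 union leaves at least one demand point uncovered.
But {D-β, D-γ, D-ε} covers everything, so the minimum is 3.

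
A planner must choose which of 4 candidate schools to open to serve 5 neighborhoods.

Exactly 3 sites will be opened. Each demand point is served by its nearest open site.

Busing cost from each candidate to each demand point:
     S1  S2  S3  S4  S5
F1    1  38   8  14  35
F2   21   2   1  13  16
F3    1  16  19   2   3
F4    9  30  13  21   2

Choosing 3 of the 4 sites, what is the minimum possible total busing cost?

8

Open {F2, F3, F4}.
  S1→F3 1, S2→F2 2, S3→F2 1, S4→F3 2, S5→F4 2  ⇒ total 8.
Compare {F1, F2, F3}: total 9.
Compare {F1, F2, F4}: total 19.
No size-3 selection does better; minimum is 8.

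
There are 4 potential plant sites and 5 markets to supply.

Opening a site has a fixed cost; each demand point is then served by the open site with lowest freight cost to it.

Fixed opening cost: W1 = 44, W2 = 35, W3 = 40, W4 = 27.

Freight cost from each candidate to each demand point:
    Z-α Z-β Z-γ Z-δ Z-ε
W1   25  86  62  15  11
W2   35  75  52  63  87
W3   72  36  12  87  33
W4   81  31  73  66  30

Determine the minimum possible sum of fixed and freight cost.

Open {W1, W3}: assign each demand point to its cheapest open site.
  Z-α→W1 25, Z-β→W3 36, Z-γ→W3 12, Z-δ→W1 15, Z-ε→W1 11
  freight cost 99, fixed 84 → total 183.
Compare {W1, W3, W4}: freight cost 94 + fixed 111 = 205.
Compare {W1, W4}: freight cost 144 + fixed 71 = 215.
Compare {W1, W2, W3}: freight cost 99 + fixed 119 = 218.
All other subsets cost ≥ 205. Minimum total cost: 183.

183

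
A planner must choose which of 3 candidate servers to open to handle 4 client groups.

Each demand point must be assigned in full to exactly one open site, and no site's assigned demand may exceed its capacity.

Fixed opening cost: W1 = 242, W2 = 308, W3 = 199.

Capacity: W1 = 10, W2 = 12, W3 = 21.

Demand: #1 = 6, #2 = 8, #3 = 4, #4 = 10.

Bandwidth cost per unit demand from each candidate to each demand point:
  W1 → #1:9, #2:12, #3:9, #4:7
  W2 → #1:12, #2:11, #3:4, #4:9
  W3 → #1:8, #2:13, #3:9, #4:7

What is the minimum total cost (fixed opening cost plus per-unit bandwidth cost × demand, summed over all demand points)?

691

Open {W1, W3}; cheapest assignment that respects the capacities:
  W1 (cap 10, load 8): #2 — cost 8×12 = 96
  W3 (cap 21, load 20): #1, #3, #4 — cost 6×8 + 4×9 + 10×7 = 154
  Shipping 250, fixed 441 → total 691.
  Any other capacity-feasible assignment to {W1, W3} ships for at least 250.
Compare {W2, W3}: its best feasible assignment gives total 729.
Compare {W1, W2, W3}: its best feasible assignment gives total 971.
Every other set of open sites that can feasibly serve all demand totals ≥ 729 even under its best assignment. Minimum: 691.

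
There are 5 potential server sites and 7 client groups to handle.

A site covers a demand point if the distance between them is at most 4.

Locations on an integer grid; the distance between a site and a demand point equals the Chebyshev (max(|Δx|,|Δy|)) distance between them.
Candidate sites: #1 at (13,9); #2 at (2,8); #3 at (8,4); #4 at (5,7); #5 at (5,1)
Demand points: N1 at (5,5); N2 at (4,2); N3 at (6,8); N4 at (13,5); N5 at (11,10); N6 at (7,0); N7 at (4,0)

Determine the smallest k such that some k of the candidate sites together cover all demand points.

Coverage sets (demand points within 4 of each site):
  #1: {N4, N5}
  #2: {N1, N3}
  #3: {N1, N2, N3, N6, N7}
  #4: {N1, N3}
  #5: {N1, N2, N6, N7}
No single site covers all 7 demand points.
But {#1, #3} covers everything, so the minimum is 2.

2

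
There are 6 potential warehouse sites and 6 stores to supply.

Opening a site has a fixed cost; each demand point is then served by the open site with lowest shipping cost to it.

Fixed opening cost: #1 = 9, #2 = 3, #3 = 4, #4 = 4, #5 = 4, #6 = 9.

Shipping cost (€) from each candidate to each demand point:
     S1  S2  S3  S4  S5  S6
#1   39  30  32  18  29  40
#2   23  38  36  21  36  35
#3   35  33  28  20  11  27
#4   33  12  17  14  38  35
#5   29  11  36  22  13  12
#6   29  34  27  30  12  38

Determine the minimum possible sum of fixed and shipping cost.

101

Open {#2, #4, #5}: assign each demand point to its cheapest open site.
  S1→#2 23, S2→#5 11, S3→#4 17, S4→#4 14, S5→#5 13, S6→#5 12
  shipping cost 90, fixed 11 → total 101.
Compare {#2, #3, #4, #5}: shipping cost 88 + fixed 15 = 103.
Compare {#4, #5}: shipping cost 96 + fixed 8 = 104.
Compare {#3, #4, #5}: shipping cost 94 + fixed 12 = 106.
All other subsets cost ≥ 103. Minimum total cost: 101.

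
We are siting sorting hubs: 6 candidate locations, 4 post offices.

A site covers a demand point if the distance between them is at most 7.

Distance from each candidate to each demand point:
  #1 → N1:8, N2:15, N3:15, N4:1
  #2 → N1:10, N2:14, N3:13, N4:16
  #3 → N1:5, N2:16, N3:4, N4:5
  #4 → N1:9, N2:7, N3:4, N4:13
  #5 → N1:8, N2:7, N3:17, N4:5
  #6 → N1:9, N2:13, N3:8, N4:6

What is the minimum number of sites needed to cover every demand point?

2

Coverage sets (demand points within 7 of each site):
  #1: {N4}
  #2: {}
  #3: {N1, N3, N4}
  #4: {N2, N3}
  #5: {N2, N4}
  #6: {N4}
No single site covers all 4 demand points.
But {#3, #4} covers everything, so the minimum is 2.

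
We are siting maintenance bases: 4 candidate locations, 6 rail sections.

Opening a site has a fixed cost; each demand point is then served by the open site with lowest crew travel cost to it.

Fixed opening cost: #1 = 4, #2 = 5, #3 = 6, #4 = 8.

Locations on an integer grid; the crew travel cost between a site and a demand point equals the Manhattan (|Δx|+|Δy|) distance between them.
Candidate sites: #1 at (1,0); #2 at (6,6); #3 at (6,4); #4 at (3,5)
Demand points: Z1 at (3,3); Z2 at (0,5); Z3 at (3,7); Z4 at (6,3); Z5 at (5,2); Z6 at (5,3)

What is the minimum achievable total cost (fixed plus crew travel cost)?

Open {#3, #4}: assign each demand point to its cheapest open site.
  Z1→#4 2, Z2→#4 3, Z3→#4 2, Z4→#3 1, Z5→#3 3, Z6→#3 2
  crew travel cost 13, fixed 14 → total 27.
Compare {#3}: crew travel cost 23 + fixed 6 = 29.
Compare {#4}: crew travel cost 21 + fixed 8 = 29.
Compare {#1, #3, #4}: crew travel cost 13 + fixed 18 = 31.
All other subsets cost ≥ 29. Minimum total cost: 27.

27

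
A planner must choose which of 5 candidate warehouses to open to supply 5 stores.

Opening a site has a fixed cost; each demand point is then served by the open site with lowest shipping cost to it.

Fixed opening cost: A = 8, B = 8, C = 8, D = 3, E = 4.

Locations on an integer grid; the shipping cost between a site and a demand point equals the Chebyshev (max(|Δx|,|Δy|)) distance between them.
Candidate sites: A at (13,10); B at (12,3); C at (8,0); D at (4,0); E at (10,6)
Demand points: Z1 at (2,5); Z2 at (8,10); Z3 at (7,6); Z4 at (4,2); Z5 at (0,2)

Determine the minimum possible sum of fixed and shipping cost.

Open {D, E}: assign each demand point to its cheapest open site.
  Z1→D 5, Z2→E 4, Z3→E 3, Z4→D 2, Z5→D 4
  shipping cost 18, fixed 7 → total 25.
Compare {D}: shipping cost 27 + fixed 3 = 30.
Compare {A, D}: shipping cost 22 + fixed 11 = 33.
Compare {A, D, E}: shipping cost 18 + fixed 15 = 33.
All other subsets cost ≥ 30. Minimum total cost: 25.

25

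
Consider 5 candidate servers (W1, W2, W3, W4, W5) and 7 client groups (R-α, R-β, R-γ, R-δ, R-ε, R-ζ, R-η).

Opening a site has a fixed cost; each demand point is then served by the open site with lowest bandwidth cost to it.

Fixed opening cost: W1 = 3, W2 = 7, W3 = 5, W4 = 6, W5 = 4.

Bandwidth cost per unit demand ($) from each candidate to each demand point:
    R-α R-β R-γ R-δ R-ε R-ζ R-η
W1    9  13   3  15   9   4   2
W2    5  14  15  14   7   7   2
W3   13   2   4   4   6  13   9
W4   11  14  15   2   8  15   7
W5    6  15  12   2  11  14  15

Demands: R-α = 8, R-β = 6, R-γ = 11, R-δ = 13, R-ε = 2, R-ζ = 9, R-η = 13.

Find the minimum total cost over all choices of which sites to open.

Open {W1, W2, W3, W5}: assign each demand point to its cheapest open site.
  R-α→W2 8×5=40, R-β→W3 6×2=12, R-γ→W1 11×3=33, R-δ→W5 13×2=26, R-ε→W3 2×6=12, R-ζ→W1 9×4=36, R-η→W1 13×2=26
  bandwidth cost 185, fixed 19 → total 204.
Compare {W1, W3, W5}: bandwidth cost 193 + fixed 12 = 205.
Compare {W1, W2, W3, W4}: bandwidth cost 185 + fixed 21 = 206.
Compare {W1, W2, W3, W4, W5}: bandwidth cost 185 + fixed 25 = 210.
All other subsets cost ≥ 205. Minimum total cost: 204.

204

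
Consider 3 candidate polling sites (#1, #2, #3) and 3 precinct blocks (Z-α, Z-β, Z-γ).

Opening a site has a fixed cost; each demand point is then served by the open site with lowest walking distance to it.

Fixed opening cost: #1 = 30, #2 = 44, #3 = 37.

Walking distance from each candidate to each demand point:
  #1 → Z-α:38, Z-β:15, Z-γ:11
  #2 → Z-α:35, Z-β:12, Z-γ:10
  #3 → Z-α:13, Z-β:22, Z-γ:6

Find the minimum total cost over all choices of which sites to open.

78

Open {#3}: assign each demand point to its cheapest open site.
  Z-α→#3 13, Z-β→#3 22, Z-γ→#3 6
  walking distance 41, fixed 37 → total 78.
Compare {#1}: walking distance 64 + fixed 30 = 94.
Compare {#2}: walking distance 57 + fixed 44 = 101.
Compare {#1, #3}: walking distance 34 + fixed 67 = 101.
All other subsets cost ≥ 94. Minimum total cost: 78.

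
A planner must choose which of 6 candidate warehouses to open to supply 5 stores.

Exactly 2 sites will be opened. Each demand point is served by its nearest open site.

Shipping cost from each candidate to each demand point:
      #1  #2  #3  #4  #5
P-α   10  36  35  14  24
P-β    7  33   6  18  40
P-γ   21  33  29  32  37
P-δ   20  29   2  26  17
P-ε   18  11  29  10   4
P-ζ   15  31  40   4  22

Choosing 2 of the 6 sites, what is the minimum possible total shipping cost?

38

Open {P-β, P-ε}.
  #1→P-β 7, #2→P-ε 11, #3→P-β 6, #4→P-ε 10, #5→P-ε 4  ⇒ total 38.
Compare {P-δ, P-ε}: total 45.
Compare {P-ε, P-ζ}: total 63.
No size-2 selection does better; minimum is 38.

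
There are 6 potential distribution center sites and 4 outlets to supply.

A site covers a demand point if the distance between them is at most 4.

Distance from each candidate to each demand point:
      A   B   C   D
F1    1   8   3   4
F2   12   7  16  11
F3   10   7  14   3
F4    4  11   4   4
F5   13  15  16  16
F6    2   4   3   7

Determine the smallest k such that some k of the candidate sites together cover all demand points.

Coverage sets (demand points within 4 of each site):
  F1: {A, C, D}
  F2: {}
  F3: {D}
  F4: {A, C, D}
  F5: {}
  F6: {A, B, C}
No single site covers all 4 demand points.
But {F1, F6} covers everything, so the minimum is 2.

2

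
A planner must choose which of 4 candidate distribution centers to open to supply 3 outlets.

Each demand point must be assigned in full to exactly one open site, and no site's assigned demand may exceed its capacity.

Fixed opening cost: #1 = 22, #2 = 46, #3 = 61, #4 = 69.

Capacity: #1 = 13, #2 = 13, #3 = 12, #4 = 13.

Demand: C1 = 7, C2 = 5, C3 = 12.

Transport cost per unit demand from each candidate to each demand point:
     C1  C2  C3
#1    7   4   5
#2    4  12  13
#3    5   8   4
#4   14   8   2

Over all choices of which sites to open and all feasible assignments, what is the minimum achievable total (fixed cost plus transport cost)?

Open {#1, #4}; cheapest assignment that respects the capacities:
  #1 (cap 13, load 12): C1, C2 — cost 7×7 + 5×4 = 69
  #4 (cap 13, load 12): C3 — cost 12×2 = 24
  Shipping 93, fixed 91 → total 184.
  Any other capacity-feasible assignment to {#1, #4} ships for at least 93.
Compare {#1, #3}: its best feasible assignment gives total 200.
Compare {#1, #2, #4}: its best feasible assignment gives total 209.
Every other set of open sites that can feasibly serve all demand totals ≥ 200 even under its best assignment. Minimum: 184.

184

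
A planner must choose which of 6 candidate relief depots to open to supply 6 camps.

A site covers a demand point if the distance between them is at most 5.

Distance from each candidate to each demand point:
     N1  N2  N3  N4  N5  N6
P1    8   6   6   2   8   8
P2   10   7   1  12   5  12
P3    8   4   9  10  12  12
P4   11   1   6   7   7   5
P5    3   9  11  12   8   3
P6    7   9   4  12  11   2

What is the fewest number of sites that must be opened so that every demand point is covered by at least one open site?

Coverage sets (demand points within 5 of each site):
  P1: {N4}
  P2: {N3, N5}
  P3: {N2}
  P4: {N2, N6}
  P5: {N1, N6}
  P6: {N3, N6}
No 3 sites suffice: every size-3 union leaves at least one demand point uncovered.
But {P1, P2, P3, P5} covers everything, so the minimum is 4.

4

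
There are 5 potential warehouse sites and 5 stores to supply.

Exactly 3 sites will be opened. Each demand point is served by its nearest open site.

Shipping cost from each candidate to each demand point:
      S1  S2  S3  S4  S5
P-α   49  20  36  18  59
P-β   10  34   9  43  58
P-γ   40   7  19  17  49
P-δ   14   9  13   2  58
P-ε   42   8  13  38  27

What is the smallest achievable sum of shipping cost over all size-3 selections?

56

Open {P-β, P-δ, P-ε}.
  S1→P-β 10, S2→P-ε 8, S3→P-β 9, S4→P-δ 2, S5→P-ε 27  ⇒ total 56.
Compare {P-γ, P-δ, P-ε}: total 63.
Compare {P-α, P-δ, P-ε}: total 64.
No size-3 selection does better; minimum is 56.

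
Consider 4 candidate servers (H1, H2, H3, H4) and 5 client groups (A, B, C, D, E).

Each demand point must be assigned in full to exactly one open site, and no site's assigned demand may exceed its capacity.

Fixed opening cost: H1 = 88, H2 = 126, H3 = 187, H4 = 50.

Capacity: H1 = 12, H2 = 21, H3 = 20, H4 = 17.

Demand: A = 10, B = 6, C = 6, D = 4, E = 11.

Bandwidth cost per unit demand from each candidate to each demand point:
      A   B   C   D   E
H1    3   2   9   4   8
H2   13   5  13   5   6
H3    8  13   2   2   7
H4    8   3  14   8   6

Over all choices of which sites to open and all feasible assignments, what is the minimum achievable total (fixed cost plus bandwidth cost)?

Open {H3, H4}; cheapest assignment that respects the capacities:
  H3 (cap 20, load 20): A, C, D — cost 10×8 + 6×2 + 4×2 = 100
  H4 (cap 17, load 17): B, E — cost 6×3 + 11×6 = 84
  Shipping 184, fixed 237 → total 421.
  Any other capacity-feasible assignment to {H3, H4} ships for at least 184.
Compare {H2, H4}: its best feasible assignment gives total 438.
Compare {H1, H3, H4}: its best feasible assignment gives total 459.
Every other set of open sites that can feasibly serve all demand totals ≥ 438 even under its best assignment. Minimum: 421.

421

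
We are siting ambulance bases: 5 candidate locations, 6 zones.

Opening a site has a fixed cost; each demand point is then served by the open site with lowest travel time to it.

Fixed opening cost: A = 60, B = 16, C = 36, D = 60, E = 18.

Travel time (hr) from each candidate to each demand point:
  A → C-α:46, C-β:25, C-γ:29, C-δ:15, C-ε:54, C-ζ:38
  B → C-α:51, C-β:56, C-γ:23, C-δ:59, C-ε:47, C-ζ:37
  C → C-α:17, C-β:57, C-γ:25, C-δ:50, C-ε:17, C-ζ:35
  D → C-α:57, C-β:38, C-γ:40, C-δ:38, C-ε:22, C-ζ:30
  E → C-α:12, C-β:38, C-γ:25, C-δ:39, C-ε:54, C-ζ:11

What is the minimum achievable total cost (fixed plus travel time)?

196

Open {C, E}: assign each demand point to its cheapest open site.
  C-α→E 12, C-β→E 38, C-γ→C 25, C-δ→E 39, C-ε→C 17, C-ζ→E 11
  travel time 142, fixed 54 → total 196.
Compare {E}: travel time 179 + fixed 18 = 197.
Compare {B, E}: travel time 170 + fixed 34 = 204.
Compare {B, C, E}: travel time 140 + fixed 70 = 210.
All other subsets cost ≥ 197. Minimum total cost: 196.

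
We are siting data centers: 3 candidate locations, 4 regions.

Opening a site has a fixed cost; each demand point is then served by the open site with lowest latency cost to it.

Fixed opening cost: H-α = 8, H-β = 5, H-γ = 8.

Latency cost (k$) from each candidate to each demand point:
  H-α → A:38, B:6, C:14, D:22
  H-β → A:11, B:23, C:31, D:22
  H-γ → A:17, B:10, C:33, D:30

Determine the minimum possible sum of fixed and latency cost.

66

Open {H-α, H-β}: assign each demand point to its cheapest open site.
  A→H-β 11, B→H-α 6, C→H-α 14, D→H-α 22
  latency cost 53, fixed 13 → total 66.
Compare {H-α, H-β, H-γ}: latency cost 53 + fixed 21 = 74.
Compare {H-α, H-γ}: latency cost 59 + fixed 16 = 75.
Compare {H-β, H-γ}: latency cost 74 + fixed 13 = 87.
All other subsets cost ≥ 74. Minimum total cost: 66.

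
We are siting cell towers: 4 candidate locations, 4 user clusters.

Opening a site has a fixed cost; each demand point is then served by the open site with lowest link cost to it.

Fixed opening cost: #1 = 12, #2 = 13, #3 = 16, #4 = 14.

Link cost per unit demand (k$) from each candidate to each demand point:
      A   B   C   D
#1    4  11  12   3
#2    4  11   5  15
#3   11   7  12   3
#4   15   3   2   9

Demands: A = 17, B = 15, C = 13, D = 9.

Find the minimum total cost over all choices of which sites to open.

Open {#1, #4}: assign each demand point to its cheapest open site.
  A→#1 17×4=68, B→#4 15×3=45, C→#4 13×2=26, D→#1 9×3=27
  link cost 166, fixed 26 → total 192.
Compare {#1, #2, #4}: link cost 166 + fixed 39 = 205.
Compare {#1, #3, #4}: link cost 166 + fixed 42 = 208.
Compare {#2, #3, #4}: link cost 166 + fixed 43 = 209.
All other subsets cost ≥ 205. Minimum total cost: 192.

192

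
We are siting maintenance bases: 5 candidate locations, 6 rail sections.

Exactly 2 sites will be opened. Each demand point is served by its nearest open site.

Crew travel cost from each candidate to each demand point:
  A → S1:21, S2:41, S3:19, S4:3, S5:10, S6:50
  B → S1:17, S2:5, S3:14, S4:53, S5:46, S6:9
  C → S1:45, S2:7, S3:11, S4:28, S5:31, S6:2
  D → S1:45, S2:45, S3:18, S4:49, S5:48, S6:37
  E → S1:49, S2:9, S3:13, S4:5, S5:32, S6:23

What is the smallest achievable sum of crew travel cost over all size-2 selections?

Open {A, C}.
  S1→A 21, S2→C 7, S3→C 11, S4→A 3, S5→A 10, S6→C 2  ⇒ total 54.
Compare {A, B}: total 58.
Compare {A, E}: total 79.
No size-2 selection does better; minimum is 54.

54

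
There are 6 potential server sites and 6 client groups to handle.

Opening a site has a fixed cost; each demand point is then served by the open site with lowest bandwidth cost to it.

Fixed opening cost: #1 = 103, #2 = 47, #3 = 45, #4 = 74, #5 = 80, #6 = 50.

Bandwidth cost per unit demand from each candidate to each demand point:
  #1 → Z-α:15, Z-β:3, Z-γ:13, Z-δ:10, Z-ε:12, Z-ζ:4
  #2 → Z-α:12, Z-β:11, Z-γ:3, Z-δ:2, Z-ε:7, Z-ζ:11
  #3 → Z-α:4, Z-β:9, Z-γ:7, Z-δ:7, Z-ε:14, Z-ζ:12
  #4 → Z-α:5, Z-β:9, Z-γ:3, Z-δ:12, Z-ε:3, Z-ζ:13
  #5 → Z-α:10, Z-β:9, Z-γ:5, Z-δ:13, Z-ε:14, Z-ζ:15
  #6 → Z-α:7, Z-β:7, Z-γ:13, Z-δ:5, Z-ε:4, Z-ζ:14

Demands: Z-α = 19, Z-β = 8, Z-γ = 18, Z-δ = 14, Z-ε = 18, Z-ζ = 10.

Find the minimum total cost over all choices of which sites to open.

519

Open {#1, #2, #4}: assign each demand point to its cheapest open site.
  Z-α→#4 19×5=95, Z-β→#1 8×3=24, Z-γ→#2 18×3=54, Z-δ→#2 14×2=28, Z-ε→#4 18×3=54, Z-ζ→#1 10×4=40
  bandwidth cost 295, fixed 224 → total 519.
Compare {#2, #4}: bandwidth cost 413 + fixed 121 = 534.
Compare {#2, #3, #6}: bandwidth cost 396 + fixed 142 = 538.
Compare {#1, #2, #3, #6}: bandwidth cost 294 + fixed 245 = 539.
All other subsets cost ≥ 534. Minimum total cost: 519.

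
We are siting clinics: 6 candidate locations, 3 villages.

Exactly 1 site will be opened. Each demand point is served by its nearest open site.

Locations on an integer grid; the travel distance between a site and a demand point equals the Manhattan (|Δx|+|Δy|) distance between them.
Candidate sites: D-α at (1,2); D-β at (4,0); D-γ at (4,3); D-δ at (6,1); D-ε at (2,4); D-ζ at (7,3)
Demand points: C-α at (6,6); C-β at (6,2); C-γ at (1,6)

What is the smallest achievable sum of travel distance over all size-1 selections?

Open {D-γ}.
  C-α→D-γ 5, C-β→D-γ 3, C-γ→D-γ 6  ⇒ total 14.
Compare {D-ε}: total 15.
Compare {D-ζ}: total 15.
No size-1 selection does better; minimum is 14.

14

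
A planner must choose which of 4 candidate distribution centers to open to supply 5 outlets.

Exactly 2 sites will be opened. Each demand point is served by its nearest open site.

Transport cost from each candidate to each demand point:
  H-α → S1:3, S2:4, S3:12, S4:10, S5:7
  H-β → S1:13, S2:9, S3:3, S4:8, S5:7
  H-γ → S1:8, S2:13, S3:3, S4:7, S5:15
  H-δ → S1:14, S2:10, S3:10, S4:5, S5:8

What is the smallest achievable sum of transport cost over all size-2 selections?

Open {H-α, H-γ}.
  S1→H-α 3, S2→H-α 4, S3→H-γ 3, S4→H-γ 7, S5→H-α 7  ⇒ total 24.
Compare {H-α, H-β}: total 25.
Compare {H-α, H-δ}: total 29.
No size-2 selection does better; minimum is 24.

24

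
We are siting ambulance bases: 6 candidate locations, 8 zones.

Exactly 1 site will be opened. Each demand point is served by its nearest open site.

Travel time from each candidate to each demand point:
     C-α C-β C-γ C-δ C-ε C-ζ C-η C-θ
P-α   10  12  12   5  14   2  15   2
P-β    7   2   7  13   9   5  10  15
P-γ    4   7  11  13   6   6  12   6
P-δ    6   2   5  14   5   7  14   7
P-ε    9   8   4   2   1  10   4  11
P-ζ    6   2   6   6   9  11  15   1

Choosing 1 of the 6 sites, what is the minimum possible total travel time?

49

Open {P-ε}.
  C-α→P-ε 9, C-β→P-ε 8, C-γ→P-ε 4, C-δ→P-ε 2, C-ε→P-ε 1, C-ζ→P-ε 10, C-η→P-ε 4, C-θ→P-ε 11  ⇒ total 49.
Compare {P-ζ}: total 56.
Compare {P-δ}: total 60.
No size-1 selection does better; minimum is 49.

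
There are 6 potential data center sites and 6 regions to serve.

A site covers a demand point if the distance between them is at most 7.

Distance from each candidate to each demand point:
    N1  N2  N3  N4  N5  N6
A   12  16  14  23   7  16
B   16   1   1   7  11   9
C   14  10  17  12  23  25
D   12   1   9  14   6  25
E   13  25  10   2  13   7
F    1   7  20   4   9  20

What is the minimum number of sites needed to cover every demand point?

4

Coverage sets (demand points within 7 of each site):
  A: {N5}
  B: {N2, N3, N4}
  C: {}
  D: {N2, N5}
  E: {N4, N6}
  F: {N1, N2, N4}
No 3 sites suffice: every size-3 union leaves at least one demand point uncovered.
But {A, B, E, F} covers everything, so the minimum is 4.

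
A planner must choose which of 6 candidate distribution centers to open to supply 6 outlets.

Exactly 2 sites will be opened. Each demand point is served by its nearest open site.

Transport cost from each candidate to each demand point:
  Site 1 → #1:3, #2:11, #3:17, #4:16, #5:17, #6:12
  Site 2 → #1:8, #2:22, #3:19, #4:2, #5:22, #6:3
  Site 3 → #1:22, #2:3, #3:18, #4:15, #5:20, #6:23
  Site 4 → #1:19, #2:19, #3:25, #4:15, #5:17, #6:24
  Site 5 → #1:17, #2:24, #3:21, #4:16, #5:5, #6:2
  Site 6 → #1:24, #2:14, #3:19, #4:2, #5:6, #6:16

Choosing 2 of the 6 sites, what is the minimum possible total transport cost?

51

Open {Site 1, Site 6}.
  #1→Site 1 3, #2→Site 1 11, #3→Site 1 17, #4→Site 6 2, #5→Site 6 6, #6→Site 1 12  ⇒ total 51.
Compare {Site 2, Site 6}: total 52.
Compare {Site 1, Site 2}: total 53.
No size-2 selection does better; minimum is 51.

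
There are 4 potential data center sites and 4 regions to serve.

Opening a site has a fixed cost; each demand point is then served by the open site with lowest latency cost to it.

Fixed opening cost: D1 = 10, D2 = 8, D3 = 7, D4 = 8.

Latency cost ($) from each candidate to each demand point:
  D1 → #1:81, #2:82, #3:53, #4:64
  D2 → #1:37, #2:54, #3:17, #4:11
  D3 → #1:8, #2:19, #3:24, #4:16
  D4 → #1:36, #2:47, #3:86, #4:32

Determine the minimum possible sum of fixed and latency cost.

Open {D2, D3}: assign each demand point to its cheapest open site.
  #1→D3 8, #2→D3 19, #3→D2 17, #4→D2 11
  latency cost 55, fixed 15 → total 70.
Compare {D3}: latency cost 67 + fixed 7 = 74.
Compare {D2, D3, D4}: latency cost 55 + fixed 23 = 78.
Compare {D1, D2, D3}: latency cost 55 + fixed 25 = 80.
All other subsets cost ≥ 74. Minimum total cost: 70.

70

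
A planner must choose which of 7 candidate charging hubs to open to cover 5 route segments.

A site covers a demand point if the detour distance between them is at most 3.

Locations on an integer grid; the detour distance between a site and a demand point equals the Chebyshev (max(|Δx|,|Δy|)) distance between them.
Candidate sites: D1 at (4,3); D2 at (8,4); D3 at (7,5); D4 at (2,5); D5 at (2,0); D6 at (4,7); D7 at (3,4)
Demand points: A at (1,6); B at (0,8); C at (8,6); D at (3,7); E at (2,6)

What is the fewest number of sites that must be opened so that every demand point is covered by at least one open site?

Coverage sets (demand points within 3 of each site):
  D1: {A, E}
  D2: {C}
  D3: {C}
  D4: {A, B, D, E}
  D5: {}
  D6: {A, D, E}
  D7: {A, D, E}
No single site covers all 5 demand points.
But {D2, D4} covers everything, so the minimum is 2.

2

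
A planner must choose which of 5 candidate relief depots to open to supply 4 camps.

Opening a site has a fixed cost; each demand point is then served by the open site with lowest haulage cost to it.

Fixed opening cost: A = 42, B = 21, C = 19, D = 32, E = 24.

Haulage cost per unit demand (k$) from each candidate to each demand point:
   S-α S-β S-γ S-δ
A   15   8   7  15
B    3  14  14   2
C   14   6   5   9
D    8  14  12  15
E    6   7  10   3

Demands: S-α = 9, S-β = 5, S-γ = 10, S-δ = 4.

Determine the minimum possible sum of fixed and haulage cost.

155

Open {B, C}: assign each demand point to its cheapest open site.
  S-α→B 9×3=27, S-β→C 5×6=30, S-γ→C 10×5=50, S-δ→B 4×2=8
  haulage cost 115, fixed 40 → total 155.
Compare {B, C, E}: haulage cost 115 + fixed 64 = 179.
Compare {B, C, D}: haulage cost 115 + fixed 72 = 187.
Compare {C, E}: haulage cost 146 + fixed 43 = 189.
All other subsets cost ≥ 179. Minimum total cost: 155.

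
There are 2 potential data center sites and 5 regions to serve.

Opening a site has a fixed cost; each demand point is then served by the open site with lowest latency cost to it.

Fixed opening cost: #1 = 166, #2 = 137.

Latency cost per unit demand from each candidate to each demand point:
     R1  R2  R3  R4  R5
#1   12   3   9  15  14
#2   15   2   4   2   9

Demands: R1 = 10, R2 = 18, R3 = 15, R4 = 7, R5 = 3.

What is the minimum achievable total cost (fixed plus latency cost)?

Open {#2}: assign each demand point to its cheapest open site.
  R1→#2 10×15=150, R2→#2 18×2=36, R3→#2 15×4=60, R4→#2 7×2=14, R5→#2 3×9=27
  latency cost 287, fixed 137 → total 424.
Compare {#1, #2}: latency cost 257 + fixed 303 = 560.
Compare {#1}: latency cost 456 + fixed 166 = 622.

424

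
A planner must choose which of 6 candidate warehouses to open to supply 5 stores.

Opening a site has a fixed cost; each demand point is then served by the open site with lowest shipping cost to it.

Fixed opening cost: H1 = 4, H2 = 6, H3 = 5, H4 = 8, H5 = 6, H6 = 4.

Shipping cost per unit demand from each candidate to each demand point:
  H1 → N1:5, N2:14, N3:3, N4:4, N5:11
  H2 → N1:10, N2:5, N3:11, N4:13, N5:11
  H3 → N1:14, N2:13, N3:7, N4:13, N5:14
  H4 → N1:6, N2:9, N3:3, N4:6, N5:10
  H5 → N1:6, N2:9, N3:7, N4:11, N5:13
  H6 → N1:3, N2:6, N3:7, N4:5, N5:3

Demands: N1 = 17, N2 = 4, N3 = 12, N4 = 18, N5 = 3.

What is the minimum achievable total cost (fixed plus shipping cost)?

200

Open {H1, H6}: assign each demand point to its cheapest open site.
  N1→H6 17×3=51, N2→H6 4×6=24, N3→H1 12×3=36, N4→H1 18×4=72, N5→H6 3×3=9
  shipping cost 192, fixed 8 → total 200.
Compare {H1, H2, H6}: shipping cost 188 + fixed 14 = 202.
Compare {H1, H3, H6}: shipping cost 192 + fixed 13 = 205.
Compare {H1, H5, H6}: shipping cost 192 + fixed 14 = 206.
All other subsets cost ≥ 202. Minimum total cost: 200.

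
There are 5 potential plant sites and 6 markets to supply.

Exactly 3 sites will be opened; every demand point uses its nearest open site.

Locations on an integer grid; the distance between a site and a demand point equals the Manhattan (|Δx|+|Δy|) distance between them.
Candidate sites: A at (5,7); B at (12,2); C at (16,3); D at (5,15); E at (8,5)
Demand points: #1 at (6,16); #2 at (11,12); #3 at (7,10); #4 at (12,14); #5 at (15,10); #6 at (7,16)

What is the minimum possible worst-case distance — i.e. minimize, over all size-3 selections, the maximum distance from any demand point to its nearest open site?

Open {A, C, D}.
  Farthest demand point is #2 at distance 9 (to D); all others are ≤ 9.
With {B, C, D} the worst case is 9.
With {C, D, E} the worst case is 9.
No size-3 selection achieves below 9.

9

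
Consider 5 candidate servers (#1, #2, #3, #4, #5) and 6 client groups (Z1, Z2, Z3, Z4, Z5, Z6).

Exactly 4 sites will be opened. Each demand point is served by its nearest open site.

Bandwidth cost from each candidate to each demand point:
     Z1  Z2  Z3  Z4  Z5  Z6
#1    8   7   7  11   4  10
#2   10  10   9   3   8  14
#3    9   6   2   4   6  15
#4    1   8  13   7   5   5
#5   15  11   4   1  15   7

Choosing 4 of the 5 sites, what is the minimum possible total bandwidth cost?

Open {#1, #3, #4, #5}.
  Z1→#4 1, Z2→#3 6, Z3→#3 2, Z4→#5 1, Z5→#1 4, Z6→#4 5  ⇒ total 19.
Compare {#2, #3, #4, #5}: total 20.
Compare {#1, #2, #3, #4}: total 21.
No size-4 selection does better; minimum is 19.

19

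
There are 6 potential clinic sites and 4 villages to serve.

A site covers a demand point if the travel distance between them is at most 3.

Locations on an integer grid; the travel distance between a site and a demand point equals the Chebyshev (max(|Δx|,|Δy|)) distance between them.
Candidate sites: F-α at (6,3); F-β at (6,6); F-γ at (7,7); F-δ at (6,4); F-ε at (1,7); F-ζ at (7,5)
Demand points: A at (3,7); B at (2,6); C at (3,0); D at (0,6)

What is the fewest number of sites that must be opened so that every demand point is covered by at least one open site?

2

Coverage sets (demand points within 3 of each site):
  F-α: {C}
  F-β: {A}
  F-γ: {}
  F-δ: {A}
  F-ε: {A, B, D}
  F-ζ: {}
No single site covers all 4 demand points.
But {F-α, F-ε} covers everything, so the minimum is 2.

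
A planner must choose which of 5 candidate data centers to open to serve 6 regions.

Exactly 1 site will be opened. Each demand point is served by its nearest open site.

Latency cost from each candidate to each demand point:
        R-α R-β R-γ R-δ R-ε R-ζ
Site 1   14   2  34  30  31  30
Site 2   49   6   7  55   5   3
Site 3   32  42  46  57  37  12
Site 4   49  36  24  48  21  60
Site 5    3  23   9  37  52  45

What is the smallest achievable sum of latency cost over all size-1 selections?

Open {Site 2}.
  R-α→Site 2 49, R-β→Site 2 6, R-γ→Site 2 7, R-δ→Site 2 55, R-ε→Site 2 5, R-ζ→Site 2 3  ⇒ total 125.
Compare {Site 1}: total 141.
Compare {Site 5}: total 169.
No size-1 selection does better; minimum is 125.

125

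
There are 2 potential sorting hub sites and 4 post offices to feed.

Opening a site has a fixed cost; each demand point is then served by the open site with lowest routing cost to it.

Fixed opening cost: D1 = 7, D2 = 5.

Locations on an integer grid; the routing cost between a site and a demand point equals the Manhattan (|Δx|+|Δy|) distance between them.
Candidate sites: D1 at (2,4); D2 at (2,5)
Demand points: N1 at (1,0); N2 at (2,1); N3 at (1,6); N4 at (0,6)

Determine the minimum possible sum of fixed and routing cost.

Open {D2}: assign each demand point to its cheapest open site.
  N1→D2 6, N2→D2 4, N3→D2 2, N4→D2 3
  routing cost 15, fixed 5 → total 20.
Compare {D1}: routing cost 15 + fixed 7 = 22.
Compare {D1, D2}: routing cost 13 + fixed 12 = 25.

20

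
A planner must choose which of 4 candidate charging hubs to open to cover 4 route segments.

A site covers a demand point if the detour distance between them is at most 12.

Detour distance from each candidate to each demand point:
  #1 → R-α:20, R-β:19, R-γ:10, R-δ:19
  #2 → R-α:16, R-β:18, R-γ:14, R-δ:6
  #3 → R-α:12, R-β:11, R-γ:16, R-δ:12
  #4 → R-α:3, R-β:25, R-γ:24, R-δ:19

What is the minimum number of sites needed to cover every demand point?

Coverage sets (demand points within 12 of each site):
  #1: {R-γ}
  #2: {R-δ}
  #3: {R-α, R-β, R-δ}
  #4: {R-α}
No single site covers all 4 demand points.
But {#1, #3} covers everything, so the minimum is 2.

2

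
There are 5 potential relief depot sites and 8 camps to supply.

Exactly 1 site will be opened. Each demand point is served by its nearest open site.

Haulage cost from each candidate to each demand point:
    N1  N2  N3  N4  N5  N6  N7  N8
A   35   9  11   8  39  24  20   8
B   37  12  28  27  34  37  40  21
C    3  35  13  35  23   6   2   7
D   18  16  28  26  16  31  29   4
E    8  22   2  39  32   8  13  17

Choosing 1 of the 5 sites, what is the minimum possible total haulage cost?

Open {C}.
  N1→C 3, N2→C 35, N3→C 13, N4→C 35, N5→C 23, N6→C 6, N7→C 2, N8→C 7  ⇒ total 124.
Compare {E}: total 141.
Compare {A}: total 154.
No size-1 selection does better; minimum is 124.

124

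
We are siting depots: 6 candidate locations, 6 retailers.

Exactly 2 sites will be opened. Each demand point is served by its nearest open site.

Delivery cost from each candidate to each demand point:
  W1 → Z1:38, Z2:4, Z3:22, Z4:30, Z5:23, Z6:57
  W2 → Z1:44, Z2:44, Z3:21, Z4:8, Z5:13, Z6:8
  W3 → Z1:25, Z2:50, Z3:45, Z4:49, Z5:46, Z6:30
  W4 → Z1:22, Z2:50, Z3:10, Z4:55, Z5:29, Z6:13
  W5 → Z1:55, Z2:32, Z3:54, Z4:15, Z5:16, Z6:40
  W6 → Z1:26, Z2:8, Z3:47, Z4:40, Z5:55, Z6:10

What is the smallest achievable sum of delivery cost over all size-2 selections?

Open {W2, W6}.
  Z1→W6 26, Z2→W6 8, Z3→W2 21, Z4→W2 8, Z5→W2 13, Z6→W2 8  ⇒ total 84.
Compare {W1, W2}: total 92.
Compare {W1, W4}: total 102.
No size-2 selection does better; minimum is 84.

84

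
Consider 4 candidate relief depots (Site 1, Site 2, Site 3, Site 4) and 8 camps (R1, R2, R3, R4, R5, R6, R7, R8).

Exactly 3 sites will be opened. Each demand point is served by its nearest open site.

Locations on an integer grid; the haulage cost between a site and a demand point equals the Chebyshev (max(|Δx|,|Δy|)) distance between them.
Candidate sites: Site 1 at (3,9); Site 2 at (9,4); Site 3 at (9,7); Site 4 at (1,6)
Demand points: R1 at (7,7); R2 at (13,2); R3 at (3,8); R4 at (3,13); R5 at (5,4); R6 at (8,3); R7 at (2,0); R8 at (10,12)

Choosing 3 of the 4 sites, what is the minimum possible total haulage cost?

28

Open {Site 1, Site 2, Site 3}.
  R1→Site 3 2, R2→Site 2 4, R3→Site 1 1, R4→Site 1 4, R5→Site 2 4, R6→Site 2 1, R7→Site 2 7, R8→Site 3 5  ⇒ total 28.
Compare {Site 1, Site 2, Site 4}: total 30.
Compare {Site 2, Site 3, Site 4}: total 30.
No size-3 selection does better; minimum is 28.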